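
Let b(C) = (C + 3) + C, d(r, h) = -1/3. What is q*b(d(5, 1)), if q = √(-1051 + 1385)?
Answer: 7*√334/3 ≈ 42.643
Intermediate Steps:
d(r, h) = -⅓ (d(r, h) = -1*⅓ = -⅓)
b(C) = 3 + 2*C (b(C) = (3 + C) + C = 3 + 2*C)
q = √334 ≈ 18.276
q*b(d(5, 1)) = √334*(3 + 2*(-⅓)) = √334*(3 - ⅔) = √334*(7/3) = 7*√334/3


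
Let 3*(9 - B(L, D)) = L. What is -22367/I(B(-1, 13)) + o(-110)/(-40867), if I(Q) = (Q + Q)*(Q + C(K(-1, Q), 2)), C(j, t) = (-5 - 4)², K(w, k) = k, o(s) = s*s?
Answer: -8410279301/620197592 ≈ -13.561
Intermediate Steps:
B(L, D) = 9 - L/3
o(s) = s²
C(j, t) = 81 (C(j, t) = (-9)² = 81)
I(Q) = 2*Q*(81 + Q) (I(Q) = (Q + Q)*(Q + 81) = (2*Q)*(81 + Q) = 2*Q*(81 + Q))
-22367/I(B(-1, 13)) + o(-110)/(-40867) = -22367*1/(2*(9 - ⅓*(-1))*(81 + (9 - ⅓*(-1)))) + (-110)²/(-40867) = -22367*1/(2*(9 + ⅓)*(81 + (9 + ⅓))) + 12100*(-1/40867) = -22367*3/(56*(81 + 28/3)) - 12100/40867 = -22367/(2*(28/3)*(271/3)) - 12100/40867 = -22367/15176/9 - 12100/40867 = -22367*9/15176 - 12100/40867 = -201303/15176 - 12100/40867 = -8410279301/620197592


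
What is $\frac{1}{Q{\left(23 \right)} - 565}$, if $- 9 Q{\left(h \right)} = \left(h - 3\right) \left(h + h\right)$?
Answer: $- \frac{9}{6005} \approx -0.0014988$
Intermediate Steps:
$Q{\left(h \right)} = - \frac{2 h \left(-3 + h\right)}{9}$ ($Q{\left(h \right)} = - \frac{\left(h - 3\right) \left(h + h\right)}{9} = - \frac{\left(h - 3\right) 2 h}{9} = - \frac{\left(-3 + h\right) 2 h}{9} = - \frac{2 h \left(-3 + h\right)}{9}$)
$\frac{1}{Q{\left(23 \right)} - 565} = \frac{1}{\frac{2}{9} \cdot 23 \left(3 - 23\right) - 565} = \frac{1}{\frac{2}{9} \cdot 23 \left(-20\right) - 565} = \frac{1}{- \frac{920}{9} - 565} = \frac{1}{- \frac{6005}{9}} = - \frac{9}{6005}$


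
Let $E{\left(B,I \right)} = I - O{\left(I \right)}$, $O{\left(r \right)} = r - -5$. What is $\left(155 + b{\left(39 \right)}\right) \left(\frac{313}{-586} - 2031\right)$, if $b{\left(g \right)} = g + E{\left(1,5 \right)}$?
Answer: $- \frac{225000531}{586} \approx -3.8396 \cdot 10^{5}$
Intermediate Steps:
$O{\left(r \right)} = 5 + r$ ($O{\left(r \right)} = r + 5 = 5 + r$)
$E{\left(B,I \right)} = -5$ ($E{\left(B,I \right)} = I - \left(5 + I\right) = -5$)
$b{\left(g \right)} = -5 + g$ ($b{\left(g \right)} = g - 5 = -5 + g$)
$\left(155 + b{\left(39 \right)}\right) \left(\frac{313}{-586} - 2031\right) = \left(155 + \left(-5 + 39\right)\right) \left(\frac{313}{-586} - 2031\right) = \left(155 + 34\right) \left(313 \left(- \frac{1}{586}\right) - 2031\right) = 189 \left(- \frac{313}{586} - 2031\right) = 189 \left(- \frac{1190479}{586}\right) = - \frac{225000531}{586}$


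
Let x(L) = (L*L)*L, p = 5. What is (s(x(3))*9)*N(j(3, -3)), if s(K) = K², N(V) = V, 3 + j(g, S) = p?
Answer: 13122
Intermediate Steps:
j(g, S) = 2 (j(g, S) = -3 + 5 = 2)
x(L) = L³ (x(L) = L²*L = L³)
(s(x(3))*9)*N(j(3, -3)) = ((3³)²*9)*2 = (27²*9)*2 = (729*9)*2 = 6561*2 = 13122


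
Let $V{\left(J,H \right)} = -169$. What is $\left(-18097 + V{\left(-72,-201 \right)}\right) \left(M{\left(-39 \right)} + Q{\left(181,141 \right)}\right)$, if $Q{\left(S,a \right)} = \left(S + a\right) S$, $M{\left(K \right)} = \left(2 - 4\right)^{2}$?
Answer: $-1064652076$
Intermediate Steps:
$M{\left(K \right)} = 4$ ($M{\left(K \right)} = \left(-2\right)^{2} = 4$)
$Q{\left(S,a \right)} = S \left(S + a\right)$
$\left(-18097 + V{\left(-72,-201 \right)}\right) \left(M{\left(-39 \right)} + Q{\left(181,141 \right)}\right) = \left(-18097 - 169\right) \left(4 + 181 \left(181 + 141\right)\right) = - 18266 \left(4 + 181 \cdot 322\right) = - 18266 \left(4 + 58282\right) = \left(-18266\right) 58286 = -1064652076$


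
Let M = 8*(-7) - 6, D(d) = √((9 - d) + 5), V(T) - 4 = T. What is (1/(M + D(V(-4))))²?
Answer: (62 - √14)⁻² ≈ 0.00029463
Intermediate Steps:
V(T) = 4 + T
D(d) = √(14 - d)
M = -62 (M = -56 - 6 = -62)
(1/(M + D(V(-4))))² = (1/(-62 + √(14 - (4 - 4))))² = (1/(-62 + √(14 - 1*0)))² = (1/(-62 + √(14 + 0)))² = (1/(-62 + √14))² = (-62 + √14)⁻²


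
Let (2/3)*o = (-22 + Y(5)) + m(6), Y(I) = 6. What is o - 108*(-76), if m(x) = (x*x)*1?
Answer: 8238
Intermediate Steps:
m(x) = x² (m(x) = x²*1 = x²)
o = 30 (o = 3*((-22 + 6) + 6²)/2 = 3*(-16 + 36)/2 = (3/2)*20 = 30)
o - 108*(-76) = 30 - 108*(-76) = 30 + 8208 = 8238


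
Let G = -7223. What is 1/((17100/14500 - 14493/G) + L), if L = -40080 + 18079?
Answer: -1047335/23039080717 ≈ -4.5459e-5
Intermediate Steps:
L = -22001
1/((17100/14500 - 14493/G) + L) = 1/((17100/14500 - 14493/(-7223)) - 22001) = 1/((17100*(1/14500) - 14493*(-1/7223)) - 22001) = 1/((171/145 + 14493/7223) - 22001) = 1/(3336618/1047335 - 22001) = 1/(-23039080717/1047335) = -1047335/23039080717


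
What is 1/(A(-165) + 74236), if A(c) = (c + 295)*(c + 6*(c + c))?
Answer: -1/204614 ≈ -4.8873e-6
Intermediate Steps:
A(c) = 13*c*(295 + c) (A(c) = (295 + c)*(c + 6*(2*c)) = (295 + c)*(c + 12*c) = (295 + c)*(13*c) = 13*c*(295 + c))
1/(A(-165) + 74236) = 1/(13*(-165)*(295 - 165) + 74236) = 1/(13*(-165)*130 + 74236) = 1/(-278850 + 74236) = 1/(-204614) = -1/204614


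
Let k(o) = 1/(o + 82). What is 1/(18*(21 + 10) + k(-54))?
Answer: 28/15625 ≈ 0.0017920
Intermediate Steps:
k(o) = 1/(82 + o)
1/(18*(21 + 10) + k(-54)) = 1/(18*(21 + 10) + 1/(82 - 54)) = 1/(18*31 + 1/28) = 1/(558 + 1/28) = 1/(15625/28) = 28/15625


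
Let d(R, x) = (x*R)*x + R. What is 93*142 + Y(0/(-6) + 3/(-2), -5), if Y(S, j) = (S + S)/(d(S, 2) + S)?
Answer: 39619/3 ≈ 13206.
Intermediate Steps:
d(R, x) = R + R*x² (d(R, x) = (R*x)*x + R = R*x² + R = R + R*x²)
Y(S, j) = ⅓ (Y(S, j) = (S + S)/(S*(1 + 2²) + S) = (2*S)/(S*(1 + 4) + S) = (2*S)/(S*5 + S) = (2*S)/(5*S + S) = (2*S)/((6*S)) = (2*S)*(1/(6*S)) = ⅓)
93*142 + Y(0/(-6) + 3/(-2), -5) = 93*142 + ⅓ = 13206 + ⅓ = 39619/3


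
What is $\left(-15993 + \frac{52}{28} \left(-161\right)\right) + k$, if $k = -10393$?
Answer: $-26685$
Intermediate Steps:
$\left(-15993 + \frac{52}{28} \left(-161\right)\right) + k = \left(-15993 + \frac{52}{28} \left(-161\right)\right) - 10393 = \left(-15993 + 52 \cdot \frac{1}{28} \left(-161\right)\right) - 10393 = \left(-15993 + \frac{13}{7} \left(-161\right)\right) - 10393 = \left(-15993 - 299\right) - 10393 = -16292 - 10393 = -26685$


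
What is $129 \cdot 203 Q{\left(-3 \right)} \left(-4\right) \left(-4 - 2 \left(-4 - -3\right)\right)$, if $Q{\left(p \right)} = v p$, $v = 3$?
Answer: $-1885464$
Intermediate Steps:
$Q{\left(p \right)} = 3 p$
$129 \cdot 203 Q{\left(-3 \right)} \left(-4\right) \left(-4 - 2 \left(-4 - -3\right)\right) = 129 \cdot 203 \cdot 3 \left(-3\right) \left(-4\right) \left(-4 - 2 \left(-4 - -3\right)\right) = 26187 \left(-9\right) \left(-4\right) \left(-4 - 2 \left(-4 + 3\right)\right) = 26187 \cdot 36 \left(-4 - -2\right) = 26187 \cdot 36 \left(-4 + 2\right) = 26187 \cdot 36 \left(-2\right) = 26187 \left(-72\right) = -1885464$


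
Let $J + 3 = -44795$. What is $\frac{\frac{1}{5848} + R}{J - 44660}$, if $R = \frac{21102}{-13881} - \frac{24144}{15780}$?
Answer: $\frac{108528315927}{3183111127199920} \approx 3.4095 \cdot 10^{-5}$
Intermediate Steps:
$J = -44798$ ($J = -3 - 44795 = -44798$)
$R = - \frac{18559234}{6084505}$ ($R = 21102 \left(- \frac{1}{13881}\right) - \frac{2012}{1315} = - \frac{7034}{4627} - \frac{2012}{1315} = - \frac{18559234}{6084505} \approx -3.0502$)
$\frac{\frac{1}{5848} + R}{J - 44660} = \frac{\frac{1}{5848} - \frac{18559234}{6084505}}{-44798 - 44660} = \frac{\frac{1}{5848} - \frac{18559234}{6084505}}{-89458} = \left(- \frac{108528315927}{35582185240}\right) \left(- \frac{1}{89458}\right) = \frac{108528315927}{3183111127199920}$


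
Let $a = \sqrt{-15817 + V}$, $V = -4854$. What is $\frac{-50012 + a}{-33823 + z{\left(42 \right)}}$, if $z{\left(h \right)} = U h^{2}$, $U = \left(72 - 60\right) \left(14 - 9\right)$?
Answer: $- \frac{50012}{72017} + \frac{i \sqrt{20671}}{72017} \approx -0.69445 + 0.0019964 i$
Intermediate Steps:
$U = 60$ ($U = 12 \cdot 5 = 60$)
$z{\left(h \right)} = 60 h^{2}$
$a = i \sqrt{20671}$ ($a = \sqrt{-15817 - 4854} = \sqrt{-20671} = i \sqrt{20671} \approx 143.77 i$)
$\frac{-50012 + a}{-33823 + z{\left(42 \right)}} = \frac{-50012 + i \sqrt{20671}}{-33823 + 60 \cdot 42^{2}} = \frac{-50012 + i \sqrt{20671}}{-33823 + 60 \cdot 1764} = \frac{-50012 + i \sqrt{20671}}{-33823 + 105840} = \frac{-50012 + i \sqrt{20671}}{72017} = \left(-50012 + i \sqrt{20671}\right) \frac{1}{72017} = - \frac{50012}{72017} + \frac{i \sqrt{20671}}{72017}$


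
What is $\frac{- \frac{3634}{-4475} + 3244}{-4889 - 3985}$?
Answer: $- \frac{2420089}{6618525} \approx -0.36565$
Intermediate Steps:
$\frac{- \frac{3634}{-4475} + 3244}{-4889 - 3985} = \frac{\left(-3634\right) \left(- \frac{1}{4475}\right) + 3244}{-8874} = \left(\frac{3634}{4475} + 3244\right) \left(- \frac{1}{8874}\right) = \frac{14520534}{4475} \left(- \frac{1}{8874}\right) = - \frac{2420089}{6618525}$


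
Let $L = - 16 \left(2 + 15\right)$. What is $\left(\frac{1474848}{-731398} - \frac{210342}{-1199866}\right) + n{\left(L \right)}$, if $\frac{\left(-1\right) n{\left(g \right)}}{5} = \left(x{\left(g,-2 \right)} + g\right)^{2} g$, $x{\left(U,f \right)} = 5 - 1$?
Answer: $\frac{21430633661743323817}{219394898167} \approx 9.7681 \cdot 10^{7}$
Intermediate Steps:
$x{\left(U,f \right)} = 4$
$L = -272$ ($L = \left(-16\right) 17 = -272$)
$n{\left(g \right)} = - 5 g \left(4 + g\right)^{2}$ ($n{\left(g \right)} = - 5 \left(4 + g\right)^{2} g = - 5 g \left(4 + g\right)^{2}$)
$\left(\frac{1474848}{-731398} - \frac{210342}{-1199866}\right) + n{\left(L \right)} = \left(\frac{1474848}{-731398} - \frac{210342}{-1199866}\right) - - 1360 \left(4 - 272\right)^{2} = \left(1474848 \left(- \frac{1}{731398}\right) - - \frac{105171}{599933}\right) - - 1360 \left(-268\right)^{2} = \left(- \frac{737424}{365699} + \frac{105171}{599933}\right) - \left(-1360\right) 71824 = - \frac{403944063063}{219394898167} + 97680640 = \frac{21430633661743323817}{219394898167}$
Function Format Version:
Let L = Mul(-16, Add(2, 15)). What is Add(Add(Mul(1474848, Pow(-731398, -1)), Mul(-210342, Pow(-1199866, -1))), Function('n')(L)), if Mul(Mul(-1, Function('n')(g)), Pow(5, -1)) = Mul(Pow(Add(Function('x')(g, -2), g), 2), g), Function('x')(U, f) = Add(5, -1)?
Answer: Rational(21430633661743323817, 219394898167) ≈ 9.7681e+7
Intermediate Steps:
Function('x')(U, f) = 4
L = -272 (L = Mul(-16, 17) = -272)
Function('n')(g) = Mul(-5, g, Pow(Add(4, g), 2)) (Function('n')(g) = Mul(-5, Mul(Pow(Add(4, g), 2), g)) = Mul(-5, Mul(g, Pow(Add(4, g), 2))) = Mul(-5, g, Pow(Add(4, g), 2)))
Add(Add(Mul(1474848, Pow(-731398, -1)), Mul(-210342, Pow(-1199866, -1))), Function('n')(L)) = Add(Add(Mul(1474848, Pow(-731398, -1)), Mul(-210342, Pow(-1199866, -1))), Mul(-5, -272, Pow(Add(4, -272), 2))) = Add(Add(Mul(1474848, Rational(-1, 731398)), Mul(-210342, Rational(-1, 1199866))), Mul(-5, -272, Pow(-268, 2))) = Add(Add(Rational(-737424, 365699), Rational(105171, 599933)), Mul(-5, -272, 71824)) = Add(Rational(-403944063063, 219394898167), 97680640) = Rational(21430633661743323817, 219394898167)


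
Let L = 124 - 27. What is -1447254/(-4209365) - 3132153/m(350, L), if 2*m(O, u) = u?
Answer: -26368610042052/408308405 ≈ -64580.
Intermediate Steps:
L = 97
m(O, u) = u/2
-1447254/(-4209365) - 3132153/m(350, L) = -1447254/(-4209365) - 3132153/((½)*97) = -1447254*(-1/4209365) - 3132153/97/2 = 1447254/4209365 - 3132153*2/97 = 1447254/4209365 - 6264306/97 = -26368610042052/408308405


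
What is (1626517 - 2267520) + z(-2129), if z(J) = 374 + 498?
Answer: -640131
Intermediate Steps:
z(J) = 872
(1626517 - 2267520) + z(-2129) = (1626517 - 2267520) + 872 = -641003 + 872 = -640131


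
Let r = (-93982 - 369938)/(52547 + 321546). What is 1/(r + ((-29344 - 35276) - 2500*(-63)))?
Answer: 374093/34745293920 ≈ 1.0767e-5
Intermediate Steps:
r = -463920/374093 ≈ -1.2401
1/(r + ((-29344 - 35276) - 2500*(-63))) = 1/(-463920/374093 + ((-29344 - 35276) - 2500*(-63))) = 1/(-463920/374093 + (-64620 + 157500)) = 1/(-463920/374093 + 92880) = 1/(34745293920/374093) = 374093/34745293920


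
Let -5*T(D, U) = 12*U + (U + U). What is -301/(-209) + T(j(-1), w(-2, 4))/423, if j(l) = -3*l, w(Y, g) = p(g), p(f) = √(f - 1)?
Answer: 301/209 - 14*√3/2115 ≈ 1.4287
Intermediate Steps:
p(f) = √(-1 + f)
w(Y, g) = √(-1 + g)
T(D, U) = -14*U/5 (T(D, U) = -(12*U + (U + U))/5 = -(12*U + 2*U)/5 = -14*U/5)
-301/(-209) + T(j(-1), w(-2, 4))/423 = -301/(-209) - 14*√(-1 + 4)/5/423 = -301*(-1/209) - 14*√3/5*(1/423) = 301/209 - 14*√3/2115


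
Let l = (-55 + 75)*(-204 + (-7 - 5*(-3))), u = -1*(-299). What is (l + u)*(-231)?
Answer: 836451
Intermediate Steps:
u = 299
l = -3920 (l = 20*(-204 + (-7 + 15)) = 20*(-204 + 8) = 20*(-196) = -3920)
(l + u)*(-231) = (-3920 + 299)*(-231) = -3621*(-231) = 836451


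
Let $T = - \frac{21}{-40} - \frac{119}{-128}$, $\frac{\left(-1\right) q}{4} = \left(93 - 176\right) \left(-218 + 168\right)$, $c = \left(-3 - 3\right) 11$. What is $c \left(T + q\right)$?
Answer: $\frac{350561277}{320} \approx 1.0955 \cdot 10^{6}$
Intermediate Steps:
$c = -66$ ($c = \left(-6\right) 11 = -66$)
$q = -16600$ ($q = - 4 \left(93 - 176\right) \left(-218 + 168\right) = - 4 \left(\left(-83\right) \left(-50\right)\right) = \left(-4\right) 4150 = -16600$)
$T = \frac{931}{640}$ ($T = \left(-21\right) \left(- \frac{1}{40}\right) - - \frac{119}{128} = \frac{21}{40} + \frac{119}{128} = \frac{931}{640} \approx 1.4547$)
$c \left(T + q\right) = - 66 \left(\frac{931}{640} - 16600\right) = \left(-66\right) \left(- \frac{10623069}{640}\right) = \frac{350561277}{320}$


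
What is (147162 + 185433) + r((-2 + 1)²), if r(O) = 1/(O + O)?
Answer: 665191/2 ≈ 3.3260e+5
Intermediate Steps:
r(O) = 1/(2*O)
(147162 + 185433) + r((-2 + 1)²) = (147162 + 185433) + 1/(2*((-2 + 1)²)) = 332595 + 1/(2*((-1)²)) = 332595 + (½)/1 = 332595 + (½)*1 = 332595 + ½ = 665191/2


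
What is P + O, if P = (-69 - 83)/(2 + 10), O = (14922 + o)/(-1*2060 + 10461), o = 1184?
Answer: -270920/25203 ≈ -10.750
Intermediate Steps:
O = 16106/8401 (O = (14922 + 1184)/(-1*2060 + 10461) = 16106/(-2060 + 10461) = 16106/8401 ≈ 1.9172)
P = -38/3 (P = -152/12 = (1/12)*(-152) = -38/3 ≈ -12.667)
P + O = -38/3 + 16106/8401 = -270920/25203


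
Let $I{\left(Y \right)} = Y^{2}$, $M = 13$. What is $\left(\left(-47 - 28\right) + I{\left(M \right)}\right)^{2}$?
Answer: $8836$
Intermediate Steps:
$\left(\left(-47 - 28\right) + I{\left(M \right)}\right)^{2} = \left(\left(-47 - 28\right) + 13^{2}\right)^{2} = \left(\left(-47 - 28\right) + 169\right)^{2} = \left(-75 + 169\right)^{2} = 94^{2} = 8836$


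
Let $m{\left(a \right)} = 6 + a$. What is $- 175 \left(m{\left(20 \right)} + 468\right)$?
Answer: $-86450$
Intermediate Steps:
$- 175 \left(m{\left(20 \right)} + 468\right) = - 175 \left(\left(6 + 20\right) + 468\right) = - 175 \left(26 + 468\right) = \left(-175\right) 494 = -86450$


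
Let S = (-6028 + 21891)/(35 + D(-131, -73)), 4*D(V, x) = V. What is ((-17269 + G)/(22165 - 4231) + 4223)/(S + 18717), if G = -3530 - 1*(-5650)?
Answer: 227160399/1386328090 ≈ 0.16386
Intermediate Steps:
G = 2120 (G = -3530 + 5650 = 2120)
D(V, x) = V/4
S = 63452/9 (S = (-6028 + 21891)/(35 + (¼)*(-131)) = 15863/(35 - 131/4) = 15863/(9/4) = 15863*(4/9) = 63452/9 ≈ 7050.2)
((-17269 + G)/(22165 - 4231) + 4223)/(S + 18717) = ((-17269 + 2120)/(22165 - 4231) + 4223)/(63452/9 + 18717) = (-15149/17934 + 4223)/(231905/9) = (-15149*1/17934 + 4223)*(9/231905) = (-15149/17934 + 4223)*(9/231905) = (75720133/17934)*(9/231905) = 227160399/1386328090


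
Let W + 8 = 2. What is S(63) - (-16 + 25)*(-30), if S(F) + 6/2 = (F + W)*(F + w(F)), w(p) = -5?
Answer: 3573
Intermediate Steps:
W = -6 (W = -8 + 2 = -6)
S(F) = -3 + (-6 + F)*(-5 + F) (S(F) = -3 + (F - 6)*(F - 5) = -3 + (-6 + F)*(-5 + F))
S(63) - (-16 + 25)*(-30) = (27 + 63**2 - 11*63) - (-16 + 25)*(-30) = (27 + 3969 - 693) - 9*(-30) = 3303 - 1*(-270) = 3303 + 270 = 3573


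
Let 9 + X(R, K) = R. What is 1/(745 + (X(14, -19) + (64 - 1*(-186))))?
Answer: 1/1000 ≈ 0.0010000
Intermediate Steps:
X(R, K) = -9 + R
1/(745 + (X(14, -19) + (64 - 1*(-186)))) = 1/(745 + ((-9 + 14) + (64 - 1*(-186)))) = 1/(745 + (5 + (64 + 186))) = 1/(745 + (5 + 250)) = 1/(745 + 255) = 1/1000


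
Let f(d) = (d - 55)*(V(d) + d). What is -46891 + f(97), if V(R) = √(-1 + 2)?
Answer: -42775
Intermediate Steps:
V(R) = 1 (V(R) = √1 = 1)
f(d) = (1 + d)*(-55 + d) (f(d) = (d - 55)*(1 + d) = (-55 + d)*(1 + d) = (1 + d)*(-55 + d))
-46891 + f(97) = -46891 + (-55 + 97² - 54*97) = -46891 + (-55 + 9409 - 5238) = -46891 + 4116 = -42775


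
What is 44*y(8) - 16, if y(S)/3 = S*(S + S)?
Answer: 16880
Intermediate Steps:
y(S) = 6*S² (y(S) = 3*(S*(S + S)) = 3*(S*(2*S)) = 3*(2*S²) = 6*S²)
44*y(8) - 16 = 44*(6*8²) - 16 = 44*(6*64) - 16 = 44*384 - 16 = 16896 - 16 = 16880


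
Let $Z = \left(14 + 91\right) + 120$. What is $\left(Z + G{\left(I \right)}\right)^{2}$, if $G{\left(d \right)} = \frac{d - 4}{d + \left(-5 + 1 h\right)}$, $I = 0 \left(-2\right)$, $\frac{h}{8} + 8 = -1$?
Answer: $\frac{300294241}{5929} \approx 50648.0$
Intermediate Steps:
$h = -72$ ($h = -64 + 8 \left(-1\right) = -64 - 8 = -72$)
$I = 0$
$G{\left(d \right)} = \frac{-4 + d}{-77 + d}$ ($G{\left(d \right)} = \frac{d - 4}{d + \left(-5 + 1 \left(-72\right)\right)} = \frac{-4 + d}{d - 77} = \frac{-4 + d}{-77 + d}$)
$Z = 225$ ($Z = 105 + 120 = 225$)
$\left(Z + G{\left(I \right)}\right)^{2} = \left(225 + \frac{-4 + 0}{-77 + 0}\right)^{2} = \left(225 + \frac{1}{-77} \left(-4\right)\right)^{2} = \left(225 - - \frac{4}{77}\right)^{2} = \left(225 + \frac{4}{77}\right)^{2} = \left(\frac{17329}{77}\right)^{2} = \frac{300294241}{5929}$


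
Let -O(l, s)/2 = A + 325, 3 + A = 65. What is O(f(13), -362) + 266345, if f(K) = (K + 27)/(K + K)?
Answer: 265571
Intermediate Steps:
A = 62 (A = -3 + 65 = 62)
f(K) = (27 + K)/(2*K) (f(K) = (27 + K)/((2*K)) = (27 + K)*(1/(2*K)) = (27 + K)/(2*K))
O(l, s) = -774 (O(l, s) = -2*(62 + 325) = -2*387 = -774)
O(f(13), -362) + 266345 = -774 + 266345 = 265571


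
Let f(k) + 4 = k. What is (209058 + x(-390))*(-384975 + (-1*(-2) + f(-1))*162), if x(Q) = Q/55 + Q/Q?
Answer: -886394937231/11 ≈ -8.0581e+10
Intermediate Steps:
x(Q) = 1 + Q/55 (x(Q) = Q*(1/55) + 1 = Q/55 + 1 = 1 + Q/55)
f(k) = -4 + k
(209058 + x(-390))*(-384975 + (-1*(-2) + f(-1))*162) = (209058 + (1 + (1/55)*(-390)))*(-384975 + (-1*(-2) + (-4 - 1))*162) = (209058 + (1 - 78/11))*(-384975 + (2 - 5)*162) = (209058 - 67/11)*(-384975 - 3*162) = 2299571*(-384975 - 486)/11 = (2299571/11)*(-385461) = -886394937231/11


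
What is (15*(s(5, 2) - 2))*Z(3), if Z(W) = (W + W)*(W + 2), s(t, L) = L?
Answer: 0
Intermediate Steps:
Z(W) = 2*W*(2 + W) (Z(W) = (2*W)*(2 + W) = 2*W*(2 + W))
(15*(s(5, 2) - 2))*Z(3) = (15*(2 - 2))*(2*3*(2 + 3)) = (15*0)*(2*3*5) = 0*30 = 0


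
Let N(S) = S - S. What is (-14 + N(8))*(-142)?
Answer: 1988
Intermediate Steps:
N(S) = 0
(-14 + N(8))*(-142) = (-14 + 0)*(-142) = -14*(-142) = 1988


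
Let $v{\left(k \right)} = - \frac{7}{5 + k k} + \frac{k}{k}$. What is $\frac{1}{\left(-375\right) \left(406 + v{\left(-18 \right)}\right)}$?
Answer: $- \frac{47}{7173000} \approx -6.5523 \cdot 10^{-6}$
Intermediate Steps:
$v{\left(k \right)} = 1 - \frac{7}{5 + k^{2}}$ ($v{\left(k \right)} = - \frac{7}{5 + k^{2}} + 1 = 1 - \frac{7}{5 + k^{2}}$)
$\frac{1}{\left(-375\right) \left(406 + v{\left(-18 \right)}\right)} = \frac{1}{\left(-375\right) \left(406 + \frac{-2 + \left(-18\right)^{2}}{5 + \left(-18\right)^{2}}\right)} = \frac{1}{\left(-375\right) \left(406 + \frac{-2 + 324}{5 + 324}\right)} = \frac{1}{\left(-375\right) \left(406 + \frac{1}{329} \cdot 322\right)} = \frac{1}{\left(-375\right) \left(406 + \frac{46}{47}\right)} = \frac{1}{\left(-375\right) \frac{19128}{47}} = \frac{1}{- \frac{7173000}{47}} = - \frac{47}{7173000}$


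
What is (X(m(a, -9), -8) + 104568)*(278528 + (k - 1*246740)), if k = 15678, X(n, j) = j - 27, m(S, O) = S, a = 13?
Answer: 4961763378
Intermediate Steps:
X(n, j) = -27 + j
(X(m(a, -9), -8) + 104568)*(278528 + (k - 1*246740)) = ((-27 - 8) + 104568)*(278528 + (15678 - 1*246740)) = (-35 + 104568)*(278528 + (15678 - 246740)) = 104533*(278528 - 231062) = 104533*47466 = 4961763378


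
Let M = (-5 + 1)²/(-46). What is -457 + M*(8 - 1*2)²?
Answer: -10799/23 ≈ -469.52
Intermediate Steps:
M = -8/23 (M = (-4)²*(-1/46) = 16*(-1/46) = -8/23 ≈ -0.34783)
-457 + M*(8 - 1*2)² = -457 - 8*(8 - 1*2)²/23 = -457 - 8*(8 - 2)²/23 = -457 - 8/23*6² = -457 - 8/23*36 = -457 - 288/23 = -10799/23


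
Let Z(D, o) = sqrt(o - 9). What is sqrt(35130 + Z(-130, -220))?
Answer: sqrt(35130 + I*sqrt(229)) ≈ 187.43 + 0.0404*I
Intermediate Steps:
Z(D, o) = sqrt(-9 + o)
sqrt(35130 + Z(-130, -220)) = sqrt(35130 + sqrt(-9 - 220)) = sqrt(35130 + sqrt(-229)) = sqrt(35130 + I*sqrt(229))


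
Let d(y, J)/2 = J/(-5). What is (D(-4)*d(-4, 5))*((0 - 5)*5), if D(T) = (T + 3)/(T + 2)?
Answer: 25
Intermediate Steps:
d(y, J) = -2*J/5 (d(y, J) = 2*(J/(-5)) = 2*(J*(-1/5)) = 2*(-J/5) = -2*J/5)
D(T) = (3 + T)/(2 + T)
(D(-4)*d(-4, 5))*((0 - 5)*5) = (((3 - 4)/(2 - 4))*(-2/5*5))*((0 - 5)*5) = ((-1/(-2))*(-2))*(-5*5) = (-1/2*(-1)*(-2))*(-25) = ((1/2)*(-2))*(-25) = -1*(-25) = 25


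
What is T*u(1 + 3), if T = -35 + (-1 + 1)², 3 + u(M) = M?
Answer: -35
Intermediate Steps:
u(M) = -3 + M
T = -35 (T = -35 + 0² = -35 + 0 = -35)
T*u(1 + 3) = -35*(-3 + (1 + 3)) = -35*(-3 + 4) = -35*1 = -35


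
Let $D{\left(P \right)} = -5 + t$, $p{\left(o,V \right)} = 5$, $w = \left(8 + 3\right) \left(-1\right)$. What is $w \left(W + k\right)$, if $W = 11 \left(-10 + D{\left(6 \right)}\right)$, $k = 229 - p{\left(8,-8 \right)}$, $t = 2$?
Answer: $-891$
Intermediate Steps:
$w = -11$ ($w = 11 \left(-1\right) = -11$)
$D{\left(P \right)} = -3$ ($D{\left(P \right)} = -5 + 2 = -3$)
$k = 224$ ($k = 229 - 5 = 224$)
$W = -143$ ($W = 11 \left(-10 - 3\right) = 11 \left(-13\right) = -143$)
$w \left(W + k\right) = - 11 \left(-143 + 224\right) = \left(-11\right) 81 = -891$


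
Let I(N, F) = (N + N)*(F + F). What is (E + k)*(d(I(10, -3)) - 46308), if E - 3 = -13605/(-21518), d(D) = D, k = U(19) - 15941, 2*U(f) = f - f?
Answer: 150207842202/203 ≈ 7.3994e+8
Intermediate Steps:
U(f) = 0 (U(f) = (f - f)/2 = (½)*0 = 0)
I(N, F) = 4*F*N (I(N, F) = (2*N)*(2*F) = 4*F*N)
k = -15941 (k = 0 - 15941 = -15941)
E = 78159/21518 (E = 3 - 13605/(-21518) = 3 - 13605*(-1/21518) = 3 + 13605/21518 = 78159/21518 ≈ 3.6323)
(E + k)*(d(I(10, -3)) - 46308) = (78159/21518 - 15941)*(4*(-3)*10 - 46308) = -342940279*(-120 - 46308)/21518 = -342940279/21518*(-46428) = 150207842202/203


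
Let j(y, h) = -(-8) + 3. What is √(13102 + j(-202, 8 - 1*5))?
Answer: 3*√1457 ≈ 114.51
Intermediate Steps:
j(y, h) = 11 (j(y, h) = -4*(-2) + 3 = 8 + 3 = 11)
√(13102 + j(-202, 8 - 1*5)) = √(13102 + 11) = √13113 = 3*√1457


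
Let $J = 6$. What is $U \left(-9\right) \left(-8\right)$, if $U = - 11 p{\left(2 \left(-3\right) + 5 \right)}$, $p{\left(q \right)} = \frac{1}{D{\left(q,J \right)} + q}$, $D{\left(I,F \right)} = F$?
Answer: $- \frac{792}{5} \approx -158.4$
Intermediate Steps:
$p{\left(q \right)} = \frac{1}{6 + q}$
$U = - \frac{11}{5}$ ($U = - \frac{11}{6 + \left(2 \left(-3\right) + 5\right)} = - \frac{11}{6 + \left(-6 + 5\right)} = - \frac{11}{6 - 1} = - \frac{11}{5} \approx -2.2$)
$U \left(-9\right) \left(-8\right) = \left(- \frac{11}{5}\right) \left(-9\right) \left(-8\right) = \frac{99}{5} \left(-8\right) = - \frac{792}{5}$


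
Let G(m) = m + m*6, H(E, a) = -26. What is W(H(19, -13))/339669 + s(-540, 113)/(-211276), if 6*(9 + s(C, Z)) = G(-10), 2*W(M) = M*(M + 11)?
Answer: 8036441/11960651274 ≈ 0.00067191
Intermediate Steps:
G(m) = 7*m (G(m) = m + 6*m = 7*m)
W(M) = M*(11 + M)/2 (W(M) = (M*(M + 11))/2 = (M*(11 + M))/2 = M*(11 + M)/2)
s(C, Z) = -62/3 (s(C, Z) = -9 + (7*(-10))/6 = -9 + (1/6)*(-70) = -9 - 35/3 = -62/3)
W(H(19, -13))/339669 + s(-540, 113)/(-211276) = ((1/2)*(-26)*(11 - 26))/339669 - 62/3/(-211276) = ((1/2)*(-26)*(-15))*(1/339669) - 62/3*(-1/211276) = 195*(1/339669) + 31/316914 = 65/113223 + 31/316914 = 8036441/11960651274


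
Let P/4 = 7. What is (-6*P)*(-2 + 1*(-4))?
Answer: 1008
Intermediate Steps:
P = 28 (P = 4*7 = 28)
(-6*P)*(-2 + 1*(-4)) = (-6*28)*(-2 + 1*(-4)) = -168*(-2 - 4) = -168*(-6) = 1008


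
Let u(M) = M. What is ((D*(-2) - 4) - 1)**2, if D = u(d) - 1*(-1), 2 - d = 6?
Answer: 1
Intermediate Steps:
d = -4 (d = 2 - 1*6 = 2 - 6 = -4)
D = -3 (D = -4 - 1*(-1) = -4 + 1 = -3)
((D*(-2) - 4) - 1)**2 = ((-3*(-2) - 4) - 1)**2 = ((6 - 4) - 1)**2 = (2 - 1)**2 = 1**2 = 1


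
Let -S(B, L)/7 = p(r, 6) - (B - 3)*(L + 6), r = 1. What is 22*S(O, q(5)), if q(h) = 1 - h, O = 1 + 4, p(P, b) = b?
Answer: -308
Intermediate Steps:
O = 5
S(B, L) = -42 + 7*(-3 + B)*(6 + L) (S(B, L) = -7*(6 - (B - 3)*(L + 6)) = -7*(6 - (-3 + B)*(6 + L)) = -42 + 7*(-3 + B)*(6 + L))
22*S(O, q(5)) = 22*(-168 - 21*(1 - 1*5) + 42*5 + 7*5*(1 - 1*5)) = 22*(-168 - 21*(1 - 5) + 210 + 7*5*(1 - 5)) = 22*(-168 - 21*(-4) + 210 + 7*5*(-4)) = 22*(-168 + 84 + 210 - 140) = 22*(-14) = -308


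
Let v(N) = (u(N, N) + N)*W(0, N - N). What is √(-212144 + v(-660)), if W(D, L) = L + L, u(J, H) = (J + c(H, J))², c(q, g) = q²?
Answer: 4*I*√13259 ≈ 460.59*I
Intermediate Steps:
u(J, H) = (J + H²)²
W(D, L) = 2*L
v(N) = 0 (v(N) = ((N + N²)² + N)*(2*(N - N)) = (N + (N + N²)²)*(2*0) = (N + (N + N²)²)*0 = 0)
√(-212144 + v(-660)) = √(-212144 + 0) = √(-212144) = 4*I*√13259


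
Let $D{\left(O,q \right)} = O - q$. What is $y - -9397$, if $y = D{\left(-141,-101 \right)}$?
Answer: $9357$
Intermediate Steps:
$y = -40$ ($y = -141 - -101 = -141 + 101 = -40$)
$y - -9397 = -40 - -9397 = -40 + 9397 = 9357$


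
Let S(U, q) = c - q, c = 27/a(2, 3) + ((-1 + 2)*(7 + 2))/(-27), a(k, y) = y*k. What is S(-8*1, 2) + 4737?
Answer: 28435/6 ≈ 4739.2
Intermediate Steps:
a(k, y) = k*y
c = 25/6 (c = 27/((2*3)) + ((-1 + 2)*(7 + 2))/(-27) = 27/6 + (1*9)*(-1/27) = 27*(⅙) + 9*(-1/27) = 9/2 - ⅓ = 25/6 ≈ 4.1667)
S(U, q) = 25/6 - q
S(-8*1, 2) + 4737 = (25/6 - 1*2) + 4737 = (25/6 - 2) + 4737 = 13/6 + 4737 = 28435/6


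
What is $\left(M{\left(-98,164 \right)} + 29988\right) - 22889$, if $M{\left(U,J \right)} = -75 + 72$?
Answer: $7096$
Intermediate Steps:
$M{\left(U,J \right)} = -3$
$\left(M{\left(-98,164 \right)} + 29988\right) - 22889 = \left(-3 + 29988\right) - 22889 = 29985 - 22889 = 7096$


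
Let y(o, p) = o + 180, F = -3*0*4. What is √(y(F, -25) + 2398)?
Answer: √2578 ≈ 50.774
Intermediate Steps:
F = 0 (F = 0*4 = 0)
y(o, p) = 180 + o
√(y(F, -25) + 2398) = √((180 + 0) + 2398) = √(180 + 2398) = √2578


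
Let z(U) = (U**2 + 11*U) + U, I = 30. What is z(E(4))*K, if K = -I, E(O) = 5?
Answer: -2550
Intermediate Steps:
z(U) = U**2 + 12*U
K = -30 (K = -1*30 = -30)
z(E(4))*K = (5*(12 + 5))*(-30) = (5*17)*(-30) = 85*(-30) = -2550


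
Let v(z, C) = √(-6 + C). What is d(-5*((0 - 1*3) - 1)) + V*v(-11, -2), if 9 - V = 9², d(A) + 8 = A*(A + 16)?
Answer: 712 - 144*I*√2 ≈ 712.0 - 203.65*I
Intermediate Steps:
d(A) = -8 + A*(16 + A) (d(A) = -8 + A*(A + 16) = -8 + A*(16 + A))
V = -72 (V = 9 - 1*9² = 9 - 1*81 = 9 - 81 = -72)
d(-5*((0 - 1*3) - 1)) + V*v(-11, -2) = (-8 + (-5*((0 - 1*3) - 1))² + 16*(-5*((0 - 1*3) - 1))) - 72*√(-6 - 2) = (-8 + (-5*((0 - 3) - 1))² + 16*(-5*((0 - 3) - 1))) - 144*I*√2 = (-8 + (-5*(-3 - 1))² + 16*(-5*(-3 - 1))) - 144*I*√2 = (-8 + (-5*(-4))² + 16*(-5*(-4))) - 144*I*√2 = (-8 + 20² + 16*20) - 144*I*√2 = (-8 + 400 + 320) - 144*I*√2 = 712 - 144*I*√2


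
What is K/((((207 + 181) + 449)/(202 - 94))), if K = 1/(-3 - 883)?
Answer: -2/13733 ≈ -0.00014563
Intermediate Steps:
K = -1/886 (K = 1/(-886) = -1/886 ≈ -0.0011287)
K/((((207 + 181) + 449)/(202 - 94))) = -(202 - 94)/((207 + 181) + 449)/886 = -108/(388 + 449)/886 = -1/(886*(837*(1/108))) = -1/(886*31/4) = -1/886*4/31 = -2/13733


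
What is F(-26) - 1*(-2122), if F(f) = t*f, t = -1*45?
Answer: 3292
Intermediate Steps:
t = -45
F(f) = -45*f
F(-26) - 1*(-2122) = -45*(-26) - 1*(-2122) = 1170 + 2122 = 3292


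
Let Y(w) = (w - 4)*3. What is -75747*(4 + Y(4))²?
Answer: -1211952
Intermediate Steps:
Y(w) = -12 + 3*w (Y(w) = (-4 + w)*3 = -12 + 3*w)
-75747*(4 + Y(4))² = -75747*(4 + (-12 + 3*4))² = -75747*(4 + (-12 + 12))² = -75747*(4 + 0)² = -75747*4² = -75747*16 = -1211952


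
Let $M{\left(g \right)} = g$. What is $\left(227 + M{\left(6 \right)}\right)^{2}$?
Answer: $54289$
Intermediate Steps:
$\left(227 + M{\left(6 \right)}\right)^{2} = \left(227 + 6\right)^{2} = 233^{2} = 54289$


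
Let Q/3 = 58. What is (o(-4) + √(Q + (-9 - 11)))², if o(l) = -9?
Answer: (9 - √154)² ≈ 11.626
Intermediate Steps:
Q = 174 (Q = 3*58 = 174)
(o(-4) + √(Q + (-9 - 11)))² = (-9 + √(174 + (-9 - 11)))² = (-9 + √(174 - 20))² = (-9 + √154)²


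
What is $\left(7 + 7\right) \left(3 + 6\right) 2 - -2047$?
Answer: $2299$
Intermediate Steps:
$\left(7 + 7\right) \left(3 + 6\right) 2 - -2047 = 14 \cdot 9 \cdot 2 + 2047 = 14 \cdot 18 + 2047 = 252 + 2047 = 2299$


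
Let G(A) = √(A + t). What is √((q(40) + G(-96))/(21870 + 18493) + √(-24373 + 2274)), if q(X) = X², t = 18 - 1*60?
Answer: √(64580800 + 40363*I*√138 + 11404202383*I*√451)/40363 ≈ 8.6226 + 8.6203*I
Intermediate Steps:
t = -42 (t = 18 - 60 = -42)
G(A) = √(-42 + A) (G(A) = √(A - 42) = √(-42 + A))
√((q(40) + G(-96))/(21870 + 18493) + √(-24373 + 2274)) = √((40² + √(-42 - 96))/(21870 + 18493) + √(-24373 + 2274)) = √((1600 + √(-138))/40363 + √(-22099)) = √((1600 + I*√138)*(1/40363) + 7*I*√451) = √((1600/40363 + I*√138/40363) + 7*I*√451) = √(1600/40363 + 7*I*√451 + I*√138/40363)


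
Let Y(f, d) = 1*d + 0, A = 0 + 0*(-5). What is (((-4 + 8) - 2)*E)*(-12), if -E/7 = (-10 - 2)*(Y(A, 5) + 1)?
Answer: -12096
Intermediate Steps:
A = 0 (A = 0 + 0 = 0)
Y(f, d) = d (Y(f, d) = d + 0 = d)
E = 504 (E = -7*(-10 - 2)*(5 + 1) = -(-84)*6 = -7*(-72) = 504)
(((-4 + 8) - 2)*E)*(-12) = (((-4 + 8) - 2)*504)*(-12) = ((4 - 2)*504)*(-12) = (2*504)*(-12) = 1008*(-12) = -12096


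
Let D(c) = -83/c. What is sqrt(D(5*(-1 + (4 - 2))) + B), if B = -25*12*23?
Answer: I*sqrt(172915)/5 ≈ 83.166*I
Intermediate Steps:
B = -6900 (B = -300*23 = -6900)
sqrt(D(5*(-1 + (4 - 2))) + B) = sqrt(-83*1/(5*(-1 + (4 - 2))) - 6900) = sqrt(-83*1/(5*(-1 + 2)) - 6900) = sqrt(-83/(5*1) - 6900) = sqrt(-83/5 - 6900) = sqrt(-34583/5) = I*sqrt(172915)/5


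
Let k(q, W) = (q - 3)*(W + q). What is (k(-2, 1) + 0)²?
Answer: 25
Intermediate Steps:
k(q, W) = (-3 + q)*(W + q)
(k(-2, 1) + 0)² = (((-2)² - 3*1 - 3*(-2) + 1*(-2)) + 0)² = ((4 - 3 + 6 - 2) + 0)² = (5 + 0)² = 5² = 25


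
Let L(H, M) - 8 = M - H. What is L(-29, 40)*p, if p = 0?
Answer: 0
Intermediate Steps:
L(H, M) = 8 + M - H (L(H, M) = 8 + (M - H) = 8 + M - H)
L(-29, 40)*p = (8 + 40 - 1*(-29))*0 = (8 + 40 + 29)*0 = 77*0 = 0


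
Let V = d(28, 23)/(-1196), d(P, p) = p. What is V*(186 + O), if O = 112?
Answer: -149/26 ≈ -5.7308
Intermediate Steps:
V = -1/52 (V = 23/(-1196) = 23*(-1/1196) = -1/52 ≈ -0.019231)
V*(186 + O) = -(186 + 112)/52 = -1/52*298 = -149/26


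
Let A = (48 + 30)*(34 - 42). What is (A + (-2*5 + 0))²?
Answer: 401956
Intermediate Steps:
A = -624 (A = 78*(-8) = -624)
(A + (-2*5 + 0))² = (-624 + (-2*5 + 0))² = (-624 + (-10 + 0))² = (-624 - 10)² = (-634)² = 401956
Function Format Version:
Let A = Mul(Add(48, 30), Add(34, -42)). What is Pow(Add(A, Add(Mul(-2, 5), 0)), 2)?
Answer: 401956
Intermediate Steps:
A = -624 (A = Mul(78, -8) = -624)
Pow(Add(A, Add(Mul(-2, 5), 0)), 2) = Pow(Add(-624, Add(Mul(-2, 5), 0)), 2) = Pow(Add(-624, Add(-10, 0)), 2) = Pow(Add(-624, -10), 2) = Pow(-634, 2) = 401956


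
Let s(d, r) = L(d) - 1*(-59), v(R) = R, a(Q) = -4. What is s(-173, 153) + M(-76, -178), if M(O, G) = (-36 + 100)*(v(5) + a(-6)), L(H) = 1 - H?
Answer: 297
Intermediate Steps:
s(d, r) = 60 - d (s(d, r) = (1 - d) - 1*(-59) = (1 - d) + 59 = 60 - d)
M(O, G) = 64 (M(O, G) = (-36 + 100)*(5 - 4) = 64*1 = 64)
s(-173, 153) + M(-76, -178) = (60 - 1*(-173)) + 64 = (60 + 173) + 64 = 233 + 64 = 297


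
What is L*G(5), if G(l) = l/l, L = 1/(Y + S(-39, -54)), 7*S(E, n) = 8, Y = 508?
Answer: 7/3564 ≈ 0.0019641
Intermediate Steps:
S(E, n) = 8/7 (S(E, n) = (1/7)*8 = 8/7)
L = 7/3564 (L = 1/(508 + 8/7) = 1/(3564/7) = 7/3564 ≈ 0.0019641)
G(l) = 1
L*G(5) = (7/3564)*1 = 7/3564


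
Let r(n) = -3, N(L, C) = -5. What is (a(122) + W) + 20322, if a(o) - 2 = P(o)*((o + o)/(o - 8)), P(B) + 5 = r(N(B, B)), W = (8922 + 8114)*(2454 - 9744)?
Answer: -7077811588/57 ≈ -1.2417e+8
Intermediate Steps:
W = -124192440 (W = 17036*(-7290) = -124192440)
P(B) = -8 (P(B) = -5 - 3 = -8)
a(o) = 2 - 16*o/(-8 + o) (a(o) = 2 - 8*(o + o)/(o - 8) = 2 - 8*2*o/(-8 + o) = 2 - 16*o/(-8 + o))
(a(122) + W) + 20322 = (2*(-8 - 7*122)/(-8 + 122) - 124192440) + 20322 = (2*(-8 - 854)/114 - 124192440) + 20322 = (2*(1/114)*(-862) - 124192440) + 20322 = (-862/57 - 124192440) + 20322 = -7078969942/57 + 20322 = -7077811588/57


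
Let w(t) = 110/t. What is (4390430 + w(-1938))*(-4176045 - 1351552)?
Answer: -23516203034094155/969 ≈ -2.4269e+13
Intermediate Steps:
(4390430 + w(-1938))*(-4176045 - 1351552) = (4390430 + 110/(-1938))*(-4176045 - 1351552) = (4390430 + 110*(-1/1938))*(-5527597) = (4390430 - 55/969)*(-5527597) = (4254326615/969)*(-5527597) = -23516203034094155/969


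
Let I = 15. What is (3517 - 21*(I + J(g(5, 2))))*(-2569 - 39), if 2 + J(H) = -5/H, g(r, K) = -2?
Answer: -8323432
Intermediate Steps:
J(H) = -2 - 5/H
(3517 - 21*(I + J(g(5, 2))))*(-2569 - 39) = (3517 - 21*(15 + (-2 - 5/(-2))))*(-2569 - 39) = (3517 - 21*(15 + (-2 - 5*(-½))))*(-2608) = (3517 - 21*(15 + (-2 + 5/2)))*(-2608) = (3517 - 21*(15 + ½))*(-2608) = (3517 - 21*31/2)*(-2608) = (3517 - 651/2)*(-2608) = (6383/2)*(-2608) = -8323432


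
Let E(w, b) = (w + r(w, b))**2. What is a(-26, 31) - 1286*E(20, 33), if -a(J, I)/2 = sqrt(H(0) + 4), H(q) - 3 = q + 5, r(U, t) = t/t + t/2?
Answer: -3616875/2 - 4*sqrt(3) ≈ -1.8084e+6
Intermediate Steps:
r(U, t) = 1 + t/2 (r(U, t) = 1 + t*(1/2) = 1 + t/2)
H(q) = 8 + q (H(q) = 3 + (q + 5) = 3 + (5 + q) = 8 + q)
E(w, b) = (1 + w + b/2)**2 (E(w, b) = (w + (1 + b/2))**2 = (1 + w + b/2)**2)
a(J, I) = -4*sqrt(3) (a(J, I) = -2*sqrt((8 + 0) + 4) = -2*sqrt(8 + 4) = -4*sqrt(3))
a(-26, 31) - 1286*E(20, 33) = -4*sqrt(3) - 643*(2 + 33 + 2*20)**2/2 = -4*sqrt(3) - 643*(2 + 33 + 40)**2/2 = -4*sqrt(3) - 643*75**2/2 = -4*sqrt(3) - 643*5625/2 = -4*sqrt(3) - 1286*5625/4 = -4*sqrt(3) - 3616875/2 = -3616875/2 - 4*sqrt(3)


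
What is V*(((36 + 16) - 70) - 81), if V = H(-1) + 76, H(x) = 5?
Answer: -8019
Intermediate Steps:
V = 81 (V = 5 + 76 = 81)
V*(((36 + 16) - 70) - 81) = 81*(((36 + 16) - 70) - 81) = 81*((52 - 70) - 81) = 81*(-18 - 81) = 81*(-99) = -8019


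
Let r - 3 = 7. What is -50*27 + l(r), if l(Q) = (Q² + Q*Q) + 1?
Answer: -1149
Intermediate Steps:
r = 10 (r = 3 + 7 = 10)
l(Q) = 1 + 2*Q² (l(Q) = (Q² + Q²) + 1 = 2*Q² + 1 = 1 + 2*Q²)
-50*27 + l(r) = -50*27 + (1 + 2*10²) = -1350 + (1 + 2*100) = -1350 + (1 + 200) = -1350 + 201 = -1149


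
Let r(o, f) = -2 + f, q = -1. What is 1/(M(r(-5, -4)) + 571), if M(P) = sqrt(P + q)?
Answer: 571/326048 - I*sqrt(7)/326048 ≈ 0.0017513 - 8.1146e-6*I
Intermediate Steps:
M(P) = sqrt(-1 + P) (M(P) = sqrt(P - 1) = sqrt(-1 + P))
1/(M(r(-5, -4)) + 571) = 1/(sqrt(-1 + (-2 - 4)) + 571) = 1/(sqrt(-1 - 6) + 571) = 1/(sqrt(-7) + 571) = 1/(I*sqrt(7) + 571) = 1/(571 + I*sqrt(7))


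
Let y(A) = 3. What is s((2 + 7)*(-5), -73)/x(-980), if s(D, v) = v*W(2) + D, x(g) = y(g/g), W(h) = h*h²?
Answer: -629/3 ≈ -209.67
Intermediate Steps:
W(h) = h³
x(g) = 3
s(D, v) = D + 8*v (s(D, v) = v*2³ + D = v*8 + D = 8*v + D = D + 8*v)
s((2 + 7)*(-5), -73)/x(-980) = ((2 + 7)*(-5) + 8*(-73))/3 = (9*(-5) - 584)*(⅓) = (-45 - 584)*(⅓) = -629*⅓ = -629/3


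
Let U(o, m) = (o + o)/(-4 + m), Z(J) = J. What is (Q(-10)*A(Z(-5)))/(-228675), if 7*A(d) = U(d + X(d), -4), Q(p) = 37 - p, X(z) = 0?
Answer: -47/1280580 ≈ -3.6702e-5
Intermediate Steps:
U(o, m) = 2*o/(-4 + m) (U(o, m) = (2*o)/(-4 + m) = 2*o/(-4 + m))
A(d) = -d/28 (A(d) = (2*(d + 0)/(-4 - 4))/7 = (2*d/(-8))/7 = (2*d*(-⅛))/7 = (-d/4)/7 = -d/28)
(Q(-10)*A(Z(-5)))/(-228675) = ((37 - 1*(-10))*(-1/28*(-5)))/(-228675) = ((37 + 10)*(5/28))*(-1/228675) = (47*(5/28))*(-1/228675) = (235/28)*(-1/228675) = -47/1280580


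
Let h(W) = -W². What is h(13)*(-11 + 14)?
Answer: -507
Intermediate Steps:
h(13)*(-11 + 14) = (-1*13²)*(-11 + 14) = -1*169*3 = -169*3 = -507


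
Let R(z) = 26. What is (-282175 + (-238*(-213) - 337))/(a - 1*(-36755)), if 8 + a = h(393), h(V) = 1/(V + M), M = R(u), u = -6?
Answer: -48565871/7698497 ≈ -6.3085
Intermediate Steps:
M = 26
h(V) = 1/(26 + V) (h(V) = 1/(V + 26) = 1/(26 + V))
a = -3351/419 (a = -8 + 1/(26 + 393) = -8 + 1/419 = -3351/419 ≈ -7.9976)
(-282175 + (-238*(-213) - 337))/(a - 1*(-36755)) = (-282175 + (-238*(-213) - 337))/(-3351/419 - 1*(-36755)) = (-282175 + (50694 - 337))/(-3351/419 + 36755) = (-282175 + 50357)/(15396994/419) = -231818*419/15396994 = -48565871/7698497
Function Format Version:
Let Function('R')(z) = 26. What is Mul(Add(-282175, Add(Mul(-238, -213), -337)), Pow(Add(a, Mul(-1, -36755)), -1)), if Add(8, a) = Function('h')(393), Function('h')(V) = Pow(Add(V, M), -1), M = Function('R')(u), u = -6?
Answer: Rational(-48565871, 7698497) ≈ -6.3085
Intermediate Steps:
M = 26
Function('h')(V) = Pow(Add(26, V), -1) (Function('h')(V) = Pow(Add(V, 26), -1) = Pow(Add(26, V), -1))
a = Rational(-3351, 419) (a = Add(-8, Pow(Add(26, 393), -1)) = Add(-8, Pow(419, -1)) = Add(-8, Rational(1, 419)) = Rational(-3351, 419) ≈ -7.9976)
Mul(Add(-282175, Add(Mul(-238, -213), -337)), Pow(Add(a, Mul(-1, -36755)), -1)) = Mul(Add(-282175, Add(Mul(-238, -213), -337)), Pow(Add(Rational(-3351, 419), Mul(-1, -36755)), -1)) = Mul(Add(-282175, Add(50694, -337)), Pow(Add(Rational(-3351, 419), 36755), -1)) = Mul(Add(-282175, 50357), Pow(Rational(15396994, 419), -1)) = Mul(-231818, Rational(419, 15396994)) = Rational(-48565871, 7698497)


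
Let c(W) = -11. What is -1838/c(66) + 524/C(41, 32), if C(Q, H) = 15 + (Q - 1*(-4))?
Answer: 29011/165 ≈ 175.82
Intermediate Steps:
C(Q, H) = 19 + Q (C(Q, H) = 15 + (Q + 4) = 15 + (4 + Q) = 19 + Q)
-1838/c(66) + 524/C(41, 32) = -1838/(-11) + 524/(19 + 41) = -1838*(-1/11) + 524/60 = 1838/11 + 524*(1/60) = 1838/11 + 131/15 = 29011/165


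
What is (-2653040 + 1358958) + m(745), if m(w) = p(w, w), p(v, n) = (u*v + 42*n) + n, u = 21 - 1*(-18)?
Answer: -1232992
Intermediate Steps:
u = 39 (u = 21 + 18 = 39)
p(v, n) = 39*v + 43*n (p(v, n) = (39*v + 42*n) + n = 39*v + 43*n)
m(w) = 82*w (m(w) = 39*w + 43*w = 82*w)
(-2653040 + 1358958) + m(745) = (-2653040 + 1358958) + 82*745 = -1294082 + 61090 = -1232992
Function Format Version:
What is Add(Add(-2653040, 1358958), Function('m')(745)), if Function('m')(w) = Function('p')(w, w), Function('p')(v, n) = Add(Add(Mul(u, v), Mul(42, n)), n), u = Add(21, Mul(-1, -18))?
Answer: -1232992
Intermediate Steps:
u = 39 (u = Add(21, 18) = 39)
Function('p')(v, n) = Add(Mul(39, v), Mul(43, n)) (Function('p')(v, n) = Add(Add(Mul(39, v), Mul(42, n)), n) = Add(Mul(39, v), Mul(43, n)))
Function('m')(w) = Mul(82, w) (Function('m')(w) = Add(Mul(39, w), Mul(43, w)) = Mul(82, w))
Add(Add(-2653040, 1358958), Function('m')(745)) = Add(Add(-2653040, 1358958), Mul(82, 745)) = Add(-1294082, 61090) = -1232992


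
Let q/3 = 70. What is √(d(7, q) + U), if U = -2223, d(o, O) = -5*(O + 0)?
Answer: I*√3273 ≈ 57.21*I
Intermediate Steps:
q = 210 (q = 3*70 = 210)
d(o, O) = -5*O
√(d(7, q) + U) = √(-5*210 - 2223) = √(-1050 - 2223) = √(-3273) = I*√3273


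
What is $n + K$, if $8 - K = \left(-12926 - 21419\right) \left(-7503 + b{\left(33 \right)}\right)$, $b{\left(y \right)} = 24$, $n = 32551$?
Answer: $-256833696$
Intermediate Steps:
$K = -256866247$ ($K = 8 - \left(-12926 - 21419\right) \left(-7503 + 24\right) = 8 - \left(-34345\right) \left(-7479\right) = 8 - 256866255 = -256866247$)
$n + K = 32551 - 256866247 = -256833696$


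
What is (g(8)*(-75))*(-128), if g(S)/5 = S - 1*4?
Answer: 192000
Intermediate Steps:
g(S) = -20 + 5*S (g(S) = 5*(S - 1*4) = 5*(S - 4) = 5*(-4 + S) = -20 + 5*S)
(g(8)*(-75))*(-128) = ((-20 + 5*8)*(-75))*(-128) = ((-20 + 40)*(-75))*(-128) = (20*(-75))*(-128) = -1500*(-128) = 192000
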